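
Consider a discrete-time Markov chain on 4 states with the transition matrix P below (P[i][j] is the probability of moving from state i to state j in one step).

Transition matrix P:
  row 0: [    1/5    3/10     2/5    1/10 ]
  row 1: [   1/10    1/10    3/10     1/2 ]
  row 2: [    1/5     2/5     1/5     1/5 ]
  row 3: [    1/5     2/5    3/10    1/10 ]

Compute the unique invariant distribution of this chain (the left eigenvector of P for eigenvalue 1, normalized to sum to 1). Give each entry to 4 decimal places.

π = [0.1705, 0.2946, 0.2882, 0.2467]

Balance equations π_j = Σ_i π_i·P[i][j]:
  π_0 = 1/5·π_0 + 1/10·π_1 + 1/5·π_2 + 1/5·π_3
  π_1 = 3/10·π_0 + 1/10·π_1 + 2/5·π_2 + 2/5·π_3
  π_2 = 2/5·π_0 + 3/10·π_1 + 1/5·π_2 + 3/10·π_3
  normalize: π_0 + π_1 + π_2 + π_3 = 1
Solving the linear system gives exactly π = [22/129, 38/129, 409/1419, 350/1419].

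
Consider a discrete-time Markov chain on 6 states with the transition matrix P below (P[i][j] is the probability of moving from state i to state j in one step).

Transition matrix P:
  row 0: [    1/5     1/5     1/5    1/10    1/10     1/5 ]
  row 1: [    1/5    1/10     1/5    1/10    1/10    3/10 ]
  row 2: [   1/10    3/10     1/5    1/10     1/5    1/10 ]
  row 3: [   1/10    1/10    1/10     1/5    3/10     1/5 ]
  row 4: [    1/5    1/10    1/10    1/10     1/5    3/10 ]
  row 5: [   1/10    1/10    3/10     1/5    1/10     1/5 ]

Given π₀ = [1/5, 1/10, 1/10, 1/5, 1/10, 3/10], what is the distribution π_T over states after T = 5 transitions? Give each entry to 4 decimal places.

π = [0.1461, 0.1529, 0.1915, 0.1347, 0.1623, 0.2124]

t=0: π = [0.2000, 0.1000, 0.1000, 0.2000, 0.1000, 0.3000]
t=1: π = [0.1400, 0.1400, 0.2000, 0.1500, 0.1600, 0.2100]
t=2: π = [0.1440, 0.1540, 0.1900, 0.1360, 0.1660, 0.2100]
t=3: π = [0.1464, 0.1524, 0.1908, 0.1346, 0.1628, 0.2130]
t=4: π = [0.1462, 0.1528, 0.1916, 0.1348, 0.1623, 0.2124]
t=5: π = [0.1461, 0.1529, 0.1915, 0.1347, 0.1623, 0.2124]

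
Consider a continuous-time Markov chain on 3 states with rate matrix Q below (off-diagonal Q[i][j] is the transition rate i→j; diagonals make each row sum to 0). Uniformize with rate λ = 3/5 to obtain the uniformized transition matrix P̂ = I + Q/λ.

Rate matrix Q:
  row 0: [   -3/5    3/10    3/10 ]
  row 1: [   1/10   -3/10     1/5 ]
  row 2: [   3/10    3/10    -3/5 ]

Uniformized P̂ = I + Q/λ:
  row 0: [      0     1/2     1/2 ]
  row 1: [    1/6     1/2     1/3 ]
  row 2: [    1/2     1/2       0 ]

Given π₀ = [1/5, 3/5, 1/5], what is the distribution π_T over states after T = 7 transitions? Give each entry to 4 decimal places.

π = [0.2219, 0.5000, 0.2781]

t=0: π = [0.2000, 0.6000, 0.2000]
t=1: π = [0.2000, 0.5000, 0.3000]
t=2: π = [0.2333, 0.5000, 0.2667]
t=3: π = [0.2167, 0.5000, 0.2833]
t=4: π = [0.2250, 0.5000, 0.2750]
t=5: π = [0.2208, 0.5000, 0.2792]
t=6: π = [0.2229, 0.5000, 0.2771]
t=7: π = [0.2219, 0.5000, 0.2781]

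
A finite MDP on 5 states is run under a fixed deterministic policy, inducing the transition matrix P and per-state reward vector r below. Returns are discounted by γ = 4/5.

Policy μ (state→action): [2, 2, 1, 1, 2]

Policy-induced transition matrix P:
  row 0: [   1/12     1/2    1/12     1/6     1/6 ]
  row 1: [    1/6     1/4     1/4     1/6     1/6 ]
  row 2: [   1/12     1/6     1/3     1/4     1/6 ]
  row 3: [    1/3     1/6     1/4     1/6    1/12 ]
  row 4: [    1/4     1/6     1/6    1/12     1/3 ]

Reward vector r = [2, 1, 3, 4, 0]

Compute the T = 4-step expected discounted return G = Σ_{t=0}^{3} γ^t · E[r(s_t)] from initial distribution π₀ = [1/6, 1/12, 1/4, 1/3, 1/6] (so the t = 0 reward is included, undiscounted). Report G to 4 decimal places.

t=0: π = [0.1667, 0.0833, 0.2500, 0.3333, 0.1667], E[r] = 2.5000, γ^t·E[r] = 2.500000, running G = 2.500000
t=1: π = [0.2014, 0.2292, 0.2292, 0.1736, 0.1667], E[r] = 2.0139, γ^t·E[r] = 1.611111, running G = 4.111111
t=2: π = [0.1736, 0.2529, 0.2216, 0.1719, 0.1800], E[r] = 1.9525, γ^t·E[r] = 1.249630, running G = 5.360741
t=3: π = [0.1774, 0.2456, 0.2245, 0.1701, 0.1823], E[r] = 1.9545, γ^t·E[r] = 1.000716, running G = 6.361457

G = 6.3615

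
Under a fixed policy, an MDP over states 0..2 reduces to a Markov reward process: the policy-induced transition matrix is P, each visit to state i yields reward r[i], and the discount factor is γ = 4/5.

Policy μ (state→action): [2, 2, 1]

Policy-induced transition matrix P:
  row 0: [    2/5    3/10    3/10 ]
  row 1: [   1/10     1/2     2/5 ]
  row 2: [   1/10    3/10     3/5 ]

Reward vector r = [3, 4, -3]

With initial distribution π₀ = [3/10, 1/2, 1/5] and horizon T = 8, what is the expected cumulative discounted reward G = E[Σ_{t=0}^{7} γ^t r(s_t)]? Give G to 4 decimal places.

t=0: π = [0.3000, 0.5000, 0.2000], E[r] = 2.3000, γ^t·E[r] = 2.300000, running G = 2.300000
t=1: π = [0.1900, 0.4000, 0.4100], E[r] = 0.9400, γ^t·E[r] = 0.752000, running G = 3.052000
t=2: π = [0.1570, 0.3800, 0.4630], E[r] = 0.6020, γ^t·E[r] = 0.385280, running G = 3.437280
t=3: π = [0.1471, 0.3760, 0.4769], E[r] = 0.5146, γ^t·E[r] = 0.263475, running G = 3.700755
t=4: π = [0.1441, 0.3752, 0.4807], E[r] = 0.4912, γ^t·E[r] = 0.201187, running G = 3.901943
t=5: π = [0.1432, 0.3750, 0.4817], E[r] = 0.4847, γ^t·E[r] = 0.158831, running G = 4.060774
t=6: π = [0.1430, 0.3750, 0.4820], E[r] = 0.4829, γ^t·E[r] = 0.126586, running G = 4.187359
t=7: π = [0.1429, 0.3750, 0.4821], E[r] = 0.4824, γ^t·E[r] = 0.101158, running G = 4.288518

G = 4.2885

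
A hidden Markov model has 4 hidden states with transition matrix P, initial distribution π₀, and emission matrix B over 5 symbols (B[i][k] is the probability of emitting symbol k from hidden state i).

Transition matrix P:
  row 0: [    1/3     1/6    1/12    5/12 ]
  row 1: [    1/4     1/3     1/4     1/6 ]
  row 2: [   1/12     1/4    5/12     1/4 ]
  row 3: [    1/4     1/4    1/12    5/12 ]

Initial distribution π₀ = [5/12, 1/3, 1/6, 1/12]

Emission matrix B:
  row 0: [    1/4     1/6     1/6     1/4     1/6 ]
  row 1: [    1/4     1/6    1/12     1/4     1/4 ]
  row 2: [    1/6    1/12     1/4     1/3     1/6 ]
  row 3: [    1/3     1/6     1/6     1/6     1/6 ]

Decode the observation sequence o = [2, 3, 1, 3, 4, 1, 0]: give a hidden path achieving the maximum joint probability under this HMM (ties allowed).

t=0: δ = [6.944e-02, 2.778e-02, 4.167e-02, 1.389e-02]  (obs o_0=2)
t=1: δ = [5.787e-03, 2.894e-03, 5.787e-03, 4.823e-03]  ψ = [0, 0, 2, 0]  (obs o_1=3)
t=2: δ = [3.215e-04, 2.411e-04, 2.009e-04, 4.019e-04]  ψ = [0, 2, 2, 0]  (obs o_2=1)
t=3: δ = [2.679e-05, 2.512e-05, 2.791e-05, 2.791e-05]  ψ = [0, 3, 2, 3]  (obs o_3=3)
t=4: δ = [1.488e-06, 2.093e-06, 1.938e-06, 1.938e-06]  ψ = [0, 1, 2, 3]  (obs o_4=4)
t=5: δ = [8.721e-08, 1.163e-07, 6.729e-08, 1.346e-07]  ψ = [1, 1, 2, 3]  (obs o_5=1)
t=6: δ = [8.412e-09, 9.690e-09, 4.845e-09, 1.869e-08]  ψ = [3, 1, 1, 3]  (obs o_6=0)
backtrack: best end state = 3; path = [0, 0, 3, 3, 3, 3, 3]

path = [0, 0, 3, 3, 3, 3, 3]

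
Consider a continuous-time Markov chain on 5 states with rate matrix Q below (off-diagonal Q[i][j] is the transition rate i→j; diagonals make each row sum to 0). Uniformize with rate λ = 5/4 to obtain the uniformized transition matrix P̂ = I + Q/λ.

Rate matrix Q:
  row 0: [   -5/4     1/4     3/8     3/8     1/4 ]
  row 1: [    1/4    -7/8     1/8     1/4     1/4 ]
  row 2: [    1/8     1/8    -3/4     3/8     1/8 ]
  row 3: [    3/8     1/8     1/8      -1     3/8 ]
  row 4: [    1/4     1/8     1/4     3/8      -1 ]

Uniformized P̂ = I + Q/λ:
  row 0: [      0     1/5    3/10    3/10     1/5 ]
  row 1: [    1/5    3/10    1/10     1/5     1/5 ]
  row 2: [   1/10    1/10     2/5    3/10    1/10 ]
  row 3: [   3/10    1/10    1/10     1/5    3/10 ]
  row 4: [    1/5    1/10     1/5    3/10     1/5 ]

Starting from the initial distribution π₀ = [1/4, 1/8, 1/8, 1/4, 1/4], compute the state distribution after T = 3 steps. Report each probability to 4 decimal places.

t=0: π = [0.2500, 0.1250, 0.1250, 0.2500, 0.2500]
t=1: π = [0.1625, 0.1500, 0.2125, 0.2625, 0.2125]
t=2: π = [0.1725, 0.1463, 0.2175, 0.2588, 0.2050]
t=3: π = [0.1696, 0.1465, 0.2203, 0.2595, 0.2041]

π = [0.1696, 0.1465, 0.2203, 0.2595, 0.2041]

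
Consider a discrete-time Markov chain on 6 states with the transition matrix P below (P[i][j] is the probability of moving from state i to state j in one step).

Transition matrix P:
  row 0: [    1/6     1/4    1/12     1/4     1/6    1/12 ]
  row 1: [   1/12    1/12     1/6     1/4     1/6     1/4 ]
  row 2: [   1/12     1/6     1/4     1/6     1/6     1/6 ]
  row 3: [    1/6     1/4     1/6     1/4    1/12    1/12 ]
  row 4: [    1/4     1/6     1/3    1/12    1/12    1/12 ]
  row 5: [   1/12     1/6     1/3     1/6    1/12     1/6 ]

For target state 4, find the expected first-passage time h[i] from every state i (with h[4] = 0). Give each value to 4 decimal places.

h = [7.3402, 7.4254, 7.3307, 7.9511, 0.0000, 7.9416]

First-step conditioning: h[4] = 0; for i ≠ 4, h[i] = 1 + Σ_k P[i][k]·h[k].
  h[0] = 1 + 1/6·h[0] + 1/4·h[1] + 1/12·h[2] + 1/4·h[3] + 1/12·h[5]
  h[1] = 1 + 1/12·h[0] + 1/12·h[1] + 1/6·h[2] + 1/4·h[3] + 1/4·h[5]
  h[2] = 1 + 1/12·h[0] + 1/6·h[1] + 1/4·h[2] + 1/6·h[3] + 1/6·h[5]
  h[3] = 1 + 1/6·h[0] + 1/4·h[1] + 1/6·h[2] + 1/4·h[3] + 1/12·h[5]
  h[5] = 1 + 1/12·h[0] + 1/6·h[1] + 1/3·h[2] + 1/6·h[3] + 1/6·h[5]
Solving the 5×5 linear system over states ≠ 4 gives exactly h = [9300/1267, 1344/181, 9288/1267, 10074/1267, 0, 10062/1267] (h[4] = 0 is the target).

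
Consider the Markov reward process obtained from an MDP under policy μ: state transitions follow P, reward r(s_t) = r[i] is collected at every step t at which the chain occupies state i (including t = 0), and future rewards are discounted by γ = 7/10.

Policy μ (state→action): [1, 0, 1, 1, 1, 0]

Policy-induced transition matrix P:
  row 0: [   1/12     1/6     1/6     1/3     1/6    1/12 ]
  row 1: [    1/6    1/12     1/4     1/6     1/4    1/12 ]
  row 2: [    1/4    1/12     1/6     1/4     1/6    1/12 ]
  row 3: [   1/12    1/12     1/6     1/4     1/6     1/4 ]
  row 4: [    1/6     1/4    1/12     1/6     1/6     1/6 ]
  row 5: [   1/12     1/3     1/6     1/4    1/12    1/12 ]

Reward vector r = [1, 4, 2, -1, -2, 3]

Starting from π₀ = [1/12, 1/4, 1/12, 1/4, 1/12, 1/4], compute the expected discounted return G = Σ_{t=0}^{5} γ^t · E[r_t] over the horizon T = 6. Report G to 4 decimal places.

G = 3.4306

t=0: π = [0.0833, 0.2500, 0.0833, 0.2500, 0.0833, 0.2500], E[r] = 1.5833, γ^t·E[r] = 1.583333, running G = 1.583333
t=1: π = [0.1250, 0.1667, 0.1806, 0.2292, 0.1667, 0.1319], E[r] = 0.9861, γ^t·E[r] = 0.690278, running G = 2.273611
t=2: π = [0.1412, 0.1545, 0.1667, 0.2326, 0.1696, 0.1354], E[r] = 0.9271, γ^t·E[r] = 0.454271, running G = 2.727882
t=3: π = [0.1381, 0.1572, 0.1654, 0.2348, 0.1683, 0.1362], E[r] = 0.9352, γ^t·E[r] = 0.320785, running G = 3.048667
t=4: π = [0.1380, 0.1569, 0.1657, 0.2344, 0.1684, 0.1365], E[r] = 0.9355, γ^t·E[r] = 0.224620, running G = 3.273287
t=5: π = [0.1381, 0.1570, 0.1657, 0.2344, 0.1684, 0.1364], E[r] = 0.9358, γ^t·E[r] = 0.157273, running G = 3.430560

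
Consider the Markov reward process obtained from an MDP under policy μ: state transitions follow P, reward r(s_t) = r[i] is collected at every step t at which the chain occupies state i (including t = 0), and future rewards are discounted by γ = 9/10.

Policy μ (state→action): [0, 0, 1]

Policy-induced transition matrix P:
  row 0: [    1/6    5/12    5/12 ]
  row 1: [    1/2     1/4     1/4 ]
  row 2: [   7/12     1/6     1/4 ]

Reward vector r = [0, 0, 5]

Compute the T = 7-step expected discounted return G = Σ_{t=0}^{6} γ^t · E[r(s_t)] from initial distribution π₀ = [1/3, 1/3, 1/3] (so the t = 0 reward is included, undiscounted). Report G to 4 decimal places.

G = 8.2902

t=0: π = [0.3333, 0.3333, 0.3333], E[r] = 1.6667, γ^t·E[r] = 1.666667, running G = 1.666667
t=1: π = [0.4167, 0.2778, 0.3056], E[r] = 1.5278, γ^t·E[r] = 1.375000, running G = 3.041667
t=2: π = [0.3866, 0.2940, 0.3194], E[r] = 1.5972, γ^t·E[r] = 1.293750, running G = 4.335417
t=3: π = [0.3978, 0.2878, 0.3144], E[r] = 1.5721, γ^t·E[r] = 1.146094, running G = 5.481510
t=4: π = [0.3936, 0.2901, 0.3163], E[r] = 1.5815, γ^t·E[r] = 1.037602, running G = 6.519112
t=5: π = [0.3952, 0.2892, 0.3156], E[r] = 1.5780, γ^t·E[r] = 0.931801, running G = 7.450913
t=6: π = [0.3946, 0.2896, 0.3159], E[r] = 1.5793, γ^t·E[r] = 0.839302, running G = 8.290214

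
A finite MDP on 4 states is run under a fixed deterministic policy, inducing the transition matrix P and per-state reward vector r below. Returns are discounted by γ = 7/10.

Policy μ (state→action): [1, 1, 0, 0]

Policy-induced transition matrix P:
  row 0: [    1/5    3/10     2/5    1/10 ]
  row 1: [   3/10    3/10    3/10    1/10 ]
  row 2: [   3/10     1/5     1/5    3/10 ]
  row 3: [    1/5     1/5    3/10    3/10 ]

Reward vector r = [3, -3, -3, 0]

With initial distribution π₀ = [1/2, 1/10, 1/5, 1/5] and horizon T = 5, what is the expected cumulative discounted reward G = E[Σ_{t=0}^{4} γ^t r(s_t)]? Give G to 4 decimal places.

t=0: π = [0.5000, 0.1000, 0.2000, 0.2000], E[r] = 0.6000, γ^t·E[r] = 0.600000, running G = 0.600000
t=1: π = [0.2300, 0.2600, 0.3300, 0.1800], E[r] = -1.0800, γ^t·E[r] = -0.756000, running G = -0.156000
t=2: π = [0.2590, 0.2490, 0.2900, 0.2020], E[r] = -0.8400, γ^t·E[r] = -0.411600, running G = -0.567600
t=3: π = [0.2539, 0.2508, 0.2969, 0.1984], E[r] = -0.8814, γ^t·E[r] = -0.302320, running G = -0.869920
t=4: π = [0.2548, 0.2505, 0.2957, 0.1991], E[r] = -0.8742, γ^t·E[r] = -0.209895, running G = -1.079816

G = -1.0798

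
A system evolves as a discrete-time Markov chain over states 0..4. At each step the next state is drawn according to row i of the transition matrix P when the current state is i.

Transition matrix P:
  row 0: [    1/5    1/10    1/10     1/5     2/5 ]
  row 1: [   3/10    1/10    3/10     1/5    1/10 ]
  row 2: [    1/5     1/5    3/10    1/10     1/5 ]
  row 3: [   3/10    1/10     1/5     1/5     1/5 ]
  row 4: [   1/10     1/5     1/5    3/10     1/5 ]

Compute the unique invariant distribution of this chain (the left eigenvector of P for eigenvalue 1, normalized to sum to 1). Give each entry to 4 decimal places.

Balance equations π_j = Σ_i π_i·P[i][j]:
  π_0 = 1/5·π_0 + 3/10·π_1 + 1/5·π_2 + 3/10·π_3 + 1/10·π_4
  π_1 = 1/10·π_0 + 1/10·π_1 + 1/5·π_2 + 1/10·π_3 + 1/5·π_4
  π_2 = 1/10·π_0 + 3/10·π_1 + 3/10·π_2 + 1/5·π_3 + 1/5·π_4
  π_3 = 1/5·π_0 + 1/5·π_1 + 1/10·π_2 + 1/5·π_3 + 3/10·π_4
  normalize: π_0 + π_1 + π_2 + π_3 + π_4 = 1
Solving the linear system gives exactly π = [2149/10148, 366/2537, 2179/10148, 2043/10148, 2313/10148].

π = [0.2118, 0.1443, 0.2147, 0.2013, 0.2279]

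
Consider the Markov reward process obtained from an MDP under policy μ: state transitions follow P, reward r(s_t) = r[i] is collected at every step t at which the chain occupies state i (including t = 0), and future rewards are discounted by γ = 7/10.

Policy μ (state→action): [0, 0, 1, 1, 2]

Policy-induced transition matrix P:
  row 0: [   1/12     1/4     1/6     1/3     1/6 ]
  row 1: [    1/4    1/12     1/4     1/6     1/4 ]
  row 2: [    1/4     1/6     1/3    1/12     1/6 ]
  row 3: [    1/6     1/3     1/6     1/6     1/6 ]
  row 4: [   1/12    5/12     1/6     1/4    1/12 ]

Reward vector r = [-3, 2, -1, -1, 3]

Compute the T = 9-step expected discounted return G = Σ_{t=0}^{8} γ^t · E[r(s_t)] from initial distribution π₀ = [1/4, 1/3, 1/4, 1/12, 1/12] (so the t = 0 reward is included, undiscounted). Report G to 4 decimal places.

G = -0.1202

t=0: π = [0.2500, 0.3333, 0.2500, 0.0833, 0.0833], E[r] = -0.1667, γ^t·E[r] = -0.166667, running G = -0.166667
t=1: π = [0.1875, 0.1944, 0.2361, 0.1944, 0.1875], E[r] = -0.0417, γ^t·E[r] = -0.029167, running G = -0.195833
t=2: π = [0.1713, 0.2454, 0.2222, 0.1939, 0.1672], E[r] = 0.0625, γ^t·E[r] = 0.030625, running G = -0.165208
t=3: π = [0.1774, 0.2346, 0.2242, 0.1906, 0.1732], E[r] = 0.0417, γ^t·E[r] = 0.014308, running G = -0.150900
t=4: π = [0.1757, 0.2370, 0.2236, 0.1920, 0.1718], E[r] = 0.0467, γ^t·E[r] = 0.011209, running G = -0.139691
t=5: π = [0.1761, 0.2365, 0.2237, 0.1916, 0.1721], E[r] = 0.0457, γ^t·E[r] = 0.007685, running G = -0.132005
t=6: π = [0.1760, 0.2366, 0.2237, 0.1917, 0.1720], E[r] = 0.0459, γ^t·E[r] = 0.005403, running G = -0.126603
t=7: π = [0.1760, 0.2366, 0.2237, 0.1917, 0.1720], E[r] = 0.0459, γ^t·E[r] = 0.003779, running G = -0.122824
t=8: π = [0.1760, 0.2366, 0.2237, 0.1917, 0.1720], E[r] = 0.0459, γ^t·E[r] = 0.002646, running G = -0.120178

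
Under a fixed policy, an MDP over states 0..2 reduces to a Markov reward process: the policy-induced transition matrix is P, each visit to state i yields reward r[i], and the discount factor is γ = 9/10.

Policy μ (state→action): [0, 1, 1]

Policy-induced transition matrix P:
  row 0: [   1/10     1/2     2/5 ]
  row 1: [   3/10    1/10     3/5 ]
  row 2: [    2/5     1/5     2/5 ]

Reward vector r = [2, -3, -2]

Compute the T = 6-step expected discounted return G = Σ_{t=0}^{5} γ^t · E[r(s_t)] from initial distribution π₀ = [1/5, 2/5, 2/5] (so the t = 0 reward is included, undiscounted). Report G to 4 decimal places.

t=0: π = [0.2000, 0.4000, 0.4000], E[r] = -1.6000, γ^t·E[r] = -1.600000, running G = -1.600000
t=1: π = [0.3000, 0.2200, 0.4800], E[r] = -1.0200, γ^t·E[r] = -0.918000, running G = -2.518000
t=2: π = [0.2880, 0.2680, 0.4440], E[r] = -1.1160, γ^t·E[r] = -0.903960, running G = -3.421960
t=3: π = [0.2868, 0.2596, 0.4536], E[r] = -1.1124, γ^t·E[r] = -0.810940, running G = -4.232900
t=4: π = [0.2880, 0.2601, 0.4519], E[r] = -1.1081, γ^t·E[r] = -0.727011, running G = -4.959911
t=5: π = [0.2876, 0.2604, 0.4520], E[r] = -1.1100, γ^t·E[r] = -0.655458, running G = -5.615369

G = -5.6154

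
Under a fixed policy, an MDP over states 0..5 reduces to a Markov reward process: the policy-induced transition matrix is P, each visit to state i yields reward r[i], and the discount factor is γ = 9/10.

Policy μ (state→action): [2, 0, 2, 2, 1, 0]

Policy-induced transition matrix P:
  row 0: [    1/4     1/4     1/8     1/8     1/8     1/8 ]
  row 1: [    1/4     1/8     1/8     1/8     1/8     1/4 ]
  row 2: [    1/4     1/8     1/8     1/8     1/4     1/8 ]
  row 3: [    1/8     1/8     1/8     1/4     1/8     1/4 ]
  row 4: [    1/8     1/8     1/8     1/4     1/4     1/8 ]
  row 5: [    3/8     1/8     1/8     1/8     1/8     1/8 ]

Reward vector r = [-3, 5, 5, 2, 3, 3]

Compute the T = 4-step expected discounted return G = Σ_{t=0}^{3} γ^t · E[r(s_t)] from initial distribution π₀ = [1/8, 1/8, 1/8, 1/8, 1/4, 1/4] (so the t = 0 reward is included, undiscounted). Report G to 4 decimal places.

t=0: π = [0.1250, 0.1250, 0.1250, 0.1250, 0.2500, 0.2500], E[r] = 2.6250, γ^t·E[r] = 2.625000, running G = 2.625000
t=1: π = [0.2344, 0.1406, 0.1250, 0.1719, 0.1719, 0.1563], E[r] = 1.9531, γ^t·E[r] = 1.757813, running G = 4.382813
t=2: π = [0.2266, 0.1543, 0.1250, 0.1680, 0.1621, 0.1641], E[r] = 2.0313, γ^t·E[r] = 1.645313, running G = 6.028125
t=3: π = [0.2292, 0.1533, 0.1250, 0.1663, 0.1609, 0.1653], E[r] = 2.0149, γ^t·E[r] = 1.468857, running G = 7.496982

G = 7.4970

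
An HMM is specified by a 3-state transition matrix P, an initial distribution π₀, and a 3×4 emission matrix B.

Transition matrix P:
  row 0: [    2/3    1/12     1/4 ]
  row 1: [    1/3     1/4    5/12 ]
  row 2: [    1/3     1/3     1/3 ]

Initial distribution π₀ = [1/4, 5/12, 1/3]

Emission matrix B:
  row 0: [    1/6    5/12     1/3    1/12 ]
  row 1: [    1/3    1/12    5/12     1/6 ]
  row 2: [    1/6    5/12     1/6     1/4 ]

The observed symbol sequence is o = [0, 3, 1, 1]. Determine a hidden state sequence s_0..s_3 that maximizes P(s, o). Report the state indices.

t=0: δ = [4.167e-02, 1.389e-01, 5.556e-02]  (obs o_0=0)
t=1: δ = [3.858e-03, 5.787e-03, 1.447e-02]  ψ = [1, 1, 1]  (obs o_1=3)
t=2: δ = [2.009e-03, 4.019e-04, 2.009e-03]  ψ = [2, 2, 2]  (obs o_2=1)
t=3: δ = [5.582e-04, 5.582e-05, 2.791e-04]  ψ = [0, 2, 2]  (obs o_3=1)
backtrack: best end state = 0; path = [1, 2, 0, 0]

path = [1, 2, 0, 0]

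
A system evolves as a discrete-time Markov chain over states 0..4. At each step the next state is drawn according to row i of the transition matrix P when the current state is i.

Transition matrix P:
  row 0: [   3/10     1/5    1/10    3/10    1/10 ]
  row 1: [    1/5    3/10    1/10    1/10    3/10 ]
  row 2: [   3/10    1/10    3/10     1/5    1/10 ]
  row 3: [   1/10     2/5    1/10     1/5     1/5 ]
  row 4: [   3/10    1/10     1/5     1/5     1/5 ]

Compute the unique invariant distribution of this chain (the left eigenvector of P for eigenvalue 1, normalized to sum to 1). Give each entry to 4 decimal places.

π = [0.2369, 0.2299, 0.1481, 0.2007, 0.1845]

Balance equations π_j = Σ_i π_i·P[i][j]:
  π_0 = 3/10·π_0 + 1/5·π_1 + 3/10·π_2 + 1/10·π_3 + 3/10·π_4
  π_1 = 1/5·π_0 + 3/10·π_1 + 1/10·π_2 + 2/5·π_3 + 1/10·π_4
  π_2 = 1/10·π_0 + 1/10·π_1 + 3/10·π_2 + 1/10·π_3 + 1/5·π_4
  π_3 = 3/10·π_0 + 1/10·π_1 + 1/5·π_2 + 1/5·π_3 + 1/5·π_4
  normalize: π_0 + π_1 + π_2 + π_3 + π_4 = 1
Solving the linear system gives exactly π = [203/857, 197/857, 1142/7713, 172/857, 1423/7713].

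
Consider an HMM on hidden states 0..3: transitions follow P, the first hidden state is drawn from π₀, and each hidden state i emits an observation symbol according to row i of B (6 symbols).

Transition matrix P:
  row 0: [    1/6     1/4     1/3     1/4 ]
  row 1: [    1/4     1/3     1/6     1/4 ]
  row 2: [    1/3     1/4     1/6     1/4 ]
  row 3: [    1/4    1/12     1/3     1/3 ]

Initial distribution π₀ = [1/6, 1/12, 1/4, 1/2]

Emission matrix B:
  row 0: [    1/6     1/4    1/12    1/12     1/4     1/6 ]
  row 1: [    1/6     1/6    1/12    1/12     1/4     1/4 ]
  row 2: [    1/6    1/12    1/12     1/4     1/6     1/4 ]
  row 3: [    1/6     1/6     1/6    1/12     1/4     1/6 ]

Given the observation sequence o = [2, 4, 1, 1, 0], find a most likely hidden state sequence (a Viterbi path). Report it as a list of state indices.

path = [3, 3, 3, 0, 2]

t=0: δ = [1.389e-02, 6.944e-03, 2.083e-02, 8.333e-02]  (obs o_0=2)
t=1: δ = [5.208e-03, 1.736e-03, 4.630e-03, 6.944e-03]  ψ = [3, 3, 3, 3]  (obs o_1=4)
t=2: δ = [4.340e-04, 2.170e-04, 1.929e-04, 3.858e-04]  ψ = [3, 0, 3, 3]  (obs o_2=1)
t=3: δ = [2.411e-05, 1.808e-05, 1.206e-05, 2.143e-05]  ψ = [3, 0, 0, 3]  (obs o_3=1)
t=4: δ = [8.931e-07, 1.005e-06, 1.340e-06, 1.191e-06]  ψ = [3, 0, 0, 3]  (obs o_4=0)
backtrack: best end state = 2; path = [3, 3, 3, 0, 2]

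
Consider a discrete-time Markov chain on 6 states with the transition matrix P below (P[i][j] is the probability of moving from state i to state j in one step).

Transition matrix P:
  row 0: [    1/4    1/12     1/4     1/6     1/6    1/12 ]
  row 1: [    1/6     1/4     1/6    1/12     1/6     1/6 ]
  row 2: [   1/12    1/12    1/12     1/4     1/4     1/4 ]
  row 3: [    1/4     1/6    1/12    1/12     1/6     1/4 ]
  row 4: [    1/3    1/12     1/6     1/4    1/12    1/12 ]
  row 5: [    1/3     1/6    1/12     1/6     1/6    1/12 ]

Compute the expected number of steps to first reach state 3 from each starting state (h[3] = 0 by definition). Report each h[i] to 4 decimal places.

h = [5.3761, 5.9647, 4.9812, 0.0000, 4.9930, 5.4910]

First-step conditioning: h[3] = 0; for i ≠ 3, h[i] = 1 + Σ_k P[i][k]·h[k].
  h[0] = 1 + 1/4·h[0] + 1/12·h[1] + 1/4·h[2] + 1/6·h[4] + 1/12·h[5]
  h[1] = 1 + 1/6·h[0] + 1/4·h[1] + 1/6·h[2] + 1/6·h[4] + 1/6·h[5]
  h[2] = 1 + 1/12·h[0] + 1/12·h[1] + 1/12·h[2] + 1/4·h[4] + 1/4·h[5]
  h[4] = 1 + 1/3·h[0] + 1/12·h[1] + 1/6·h[2] + 1/12·h[4] + 1/12·h[5]
  h[5] = 1 + 1/3·h[0] + 1/6·h[1] + 1/12·h[2] + 1/6·h[4] + 1/12·h[5]
Solving the 5×5 linear system over states ≠ 3 gives exactly h = [89292/16609, 99068/16609, 82732/16609, 0, 82928/16609, 91200/16609] (h[3] = 0 is the target).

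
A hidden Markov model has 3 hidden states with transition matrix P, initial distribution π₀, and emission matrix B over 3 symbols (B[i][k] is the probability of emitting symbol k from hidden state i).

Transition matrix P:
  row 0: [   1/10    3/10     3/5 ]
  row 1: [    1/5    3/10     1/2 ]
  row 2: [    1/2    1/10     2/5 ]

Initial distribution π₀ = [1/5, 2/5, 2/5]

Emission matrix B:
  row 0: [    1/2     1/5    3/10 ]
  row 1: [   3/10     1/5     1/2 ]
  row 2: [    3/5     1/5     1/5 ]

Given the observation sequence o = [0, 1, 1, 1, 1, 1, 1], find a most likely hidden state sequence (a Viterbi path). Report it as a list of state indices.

t=0: δ = [1.000e-01, 1.200e-01, 2.400e-01]  (obs o_0=0)
t=1: δ = [2.400e-02, 7.200e-03, 1.920e-02]  ψ = [2, 1, 2]  (obs o_1=1)
t=2: δ = [1.920e-03, 1.440e-03, 2.880e-03]  ψ = [2, 0, 0]  (obs o_2=1)
t=3: δ = [2.880e-04, 1.152e-04, 2.304e-04]  ψ = [2, 0, 0]  (obs o_3=1)
t=4: δ = [2.304e-05, 1.728e-05, 3.456e-05]  ψ = [2, 0, 0]  (obs o_4=1)
t=5: δ = [3.456e-06, 1.382e-06, 2.765e-06]  ψ = [2, 0, 0]  (obs o_5=1)
t=6: δ = [2.765e-07, 2.074e-07, 4.147e-07]  ψ = [2, 0, 0]  (obs o_6=1)
backtrack: best end state = 2; path = [2, 0, 2, 0, 2, 0, 2]

path = [2, 0, 2, 0, 2, 0, 2]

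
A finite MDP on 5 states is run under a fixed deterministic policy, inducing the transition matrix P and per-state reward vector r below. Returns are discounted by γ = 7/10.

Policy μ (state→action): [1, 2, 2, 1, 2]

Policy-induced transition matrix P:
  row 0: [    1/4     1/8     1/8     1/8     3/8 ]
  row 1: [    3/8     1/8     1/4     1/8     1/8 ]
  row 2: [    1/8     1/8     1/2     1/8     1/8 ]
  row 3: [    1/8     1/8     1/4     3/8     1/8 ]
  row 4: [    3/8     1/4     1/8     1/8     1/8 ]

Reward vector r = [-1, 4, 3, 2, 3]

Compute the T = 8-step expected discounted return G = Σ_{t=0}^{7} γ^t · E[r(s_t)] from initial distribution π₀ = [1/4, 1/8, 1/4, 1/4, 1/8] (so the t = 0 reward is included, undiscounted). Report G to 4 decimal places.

G = 6.2617

t=0: π = [0.2500, 0.1250, 0.2500, 0.2500, 0.1250], E[r] = 1.8750, γ^t·E[r] = 1.875000, running G = 1.875000
t=1: π = [0.2188, 0.1406, 0.2656, 0.1875, 0.1875], E[r] = 2.0781, γ^t·E[r] = 1.454688, running G = 3.329688
t=2: π = [0.2344, 0.1484, 0.2656, 0.1719, 0.1797], E[r] = 2.0391, γ^t·E[r] = 0.999141, running G = 4.328828
t=3: π = [0.2363, 0.1475, 0.2646, 0.1680, 0.1836], E[r] = 2.0342, γ^t·E[r] = 0.697724, running G = 5.026552
t=4: π = [0.2373, 0.1479, 0.2637, 0.1670, 0.1841], E[r] = 2.0317, γ^t·E[r] = 0.487820, running G = 5.514372
t=5: π = [0.2377, 0.1480, 0.2632, 0.1667, 0.1843], E[r] = 2.0306, γ^t·E[r] = 0.341279, running G = 5.855651
t=6: π = [0.2378, 0.1480, 0.2631, 0.1667, 0.1844], E[r] = 2.0302, γ^t·E[r] = 0.238849, running G = 6.094500
t=7: π = [0.2378, 0.1481, 0.2630, 0.1667, 0.1844], E[r] = 2.0300, γ^t·E[r] = 0.167181, running G = 6.261682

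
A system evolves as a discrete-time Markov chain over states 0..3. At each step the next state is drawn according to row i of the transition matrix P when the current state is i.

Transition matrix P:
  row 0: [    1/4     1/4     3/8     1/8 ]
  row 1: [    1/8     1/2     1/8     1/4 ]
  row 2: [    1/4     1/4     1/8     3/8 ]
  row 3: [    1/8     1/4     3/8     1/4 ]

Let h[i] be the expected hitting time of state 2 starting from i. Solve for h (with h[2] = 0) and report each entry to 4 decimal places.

First-step conditioning: h[2] = 0; for i ≠ 2, h[i] = 1 + Σ_k P[i][k]·h[k].
  h[0] = 1 + 1/4·h[0] + 1/4·h[1] + 1/8·h[3]
  h[1] = 1 + 1/8·h[0] + 1/2·h[1] + 1/4·h[3]
  h[3] = 1 + 1/8·h[0] + 1/4·h[1] + 1/4·h[3]
Solving the 3×3 linear system over states ≠ 2 gives exactly h = [24/7, 32/7, 0, 24/7] (h[2] = 0 is the target).

h = [3.4286, 4.5714, 0.0000, 3.4286]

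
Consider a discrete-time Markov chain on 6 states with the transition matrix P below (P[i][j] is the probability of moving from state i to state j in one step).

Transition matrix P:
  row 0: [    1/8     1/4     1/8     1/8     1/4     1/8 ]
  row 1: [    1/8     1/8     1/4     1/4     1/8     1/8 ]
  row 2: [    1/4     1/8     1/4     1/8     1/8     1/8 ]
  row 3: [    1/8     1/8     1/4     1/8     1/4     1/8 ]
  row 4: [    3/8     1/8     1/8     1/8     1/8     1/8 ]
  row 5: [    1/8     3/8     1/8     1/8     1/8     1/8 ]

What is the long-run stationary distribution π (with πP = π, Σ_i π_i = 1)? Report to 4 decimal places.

Balance equations π_j = Σ_i π_i·P[i][j]:
  π_0 = 1/8·π_0 + 1/8·π_1 + 1/4·π_2 + 1/8·π_3 + 3/8·π_4 + 1/8·π_5
  π_1 = 1/4·π_0 + 1/8·π_1 + 1/8·π_2 + 1/8·π_3 + 1/8·π_4 + 3/8·π_5
  π_2 = 1/8·π_0 + 1/4·π_1 + 1/4·π_2 + 1/4·π_3 + 1/8·π_4 + 1/8·π_5
  π_3 = 1/8·π_0 + 1/4·π_1 + 1/8·π_2 + 1/8·π_3 + 1/8·π_4 + 1/8·π_5
  π_4 = 1/4·π_0 + 1/8·π_1 + 1/8·π_2 + 1/4·π_3 + 1/8·π_4 + 1/8·π_5
  normalize: π_0 + π_1 + π_2 + π_3 + π_4 + π_5 = 1
Solving the linear system gives exactly π = [3517/18460, 831/4615, 3501/18460, 2723/18460, 95/568, 1/8].

π = [0.1905, 0.1801, 0.1897, 0.1475, 0.1673, 0.1250]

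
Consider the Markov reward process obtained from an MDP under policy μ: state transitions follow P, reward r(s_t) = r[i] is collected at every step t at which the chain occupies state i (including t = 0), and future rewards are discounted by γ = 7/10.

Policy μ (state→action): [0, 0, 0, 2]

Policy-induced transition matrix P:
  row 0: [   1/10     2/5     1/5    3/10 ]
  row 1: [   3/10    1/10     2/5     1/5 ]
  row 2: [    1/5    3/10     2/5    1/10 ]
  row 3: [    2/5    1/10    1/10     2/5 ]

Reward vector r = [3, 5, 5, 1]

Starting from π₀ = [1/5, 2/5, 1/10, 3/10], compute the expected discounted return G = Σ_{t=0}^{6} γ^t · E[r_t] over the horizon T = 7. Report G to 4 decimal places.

t=0: π = [0.2000, 0.4000, 0.1000, 0.3000], E[r] = 3.4000, γ^t·E[r] = 3.400000, running G = 3.400000
t=1: π = [0.2800, 0.1800, 0.2700, 0.2700], E[r] = 3.3600, γ^t·E[r] = 2.352000, running G = 5.752000
t=2: π = [0.2440, 0.2380, 0.2630, 0.2550], E[r] = 3.4920, γ^t·E[r] = 1.711080, running G = 7.463080
t=3: π = [0.2504, 0.2258, 0.2747, 0.2491], E[r] = 3.5028, γ^t·E[r] = 1.201460, running G = 8.664540
t=4: π = [0.2474, 0.2301, 0.2752, 0.2474], E[r] = 3.5157, γ^t·E[r] = 0.844124, running G = 9.508665
t=5: π = [0.2477, 0.2292, 0.2763, 0.2467], E[r] = 3.5177, γ^t·E[r] = 0.591224, running G = 10.099889
t=6: π = [0.2475, 0.2296, 0.2764, 0.2465], E[r] = 3.5191, γ^t·E[r] = 0.414018, running G = 10.513906

G = 10.5139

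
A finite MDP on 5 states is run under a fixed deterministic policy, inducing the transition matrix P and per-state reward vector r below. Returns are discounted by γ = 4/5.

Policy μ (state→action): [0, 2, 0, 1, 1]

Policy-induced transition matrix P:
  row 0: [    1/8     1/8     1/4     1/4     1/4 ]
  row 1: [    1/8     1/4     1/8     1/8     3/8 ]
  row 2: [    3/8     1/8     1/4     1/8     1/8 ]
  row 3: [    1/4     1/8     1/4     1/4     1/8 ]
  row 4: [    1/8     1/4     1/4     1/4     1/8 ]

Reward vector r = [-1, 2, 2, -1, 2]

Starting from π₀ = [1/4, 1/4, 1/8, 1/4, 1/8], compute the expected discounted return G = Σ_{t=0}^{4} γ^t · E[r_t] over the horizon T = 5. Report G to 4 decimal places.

G = 2.3803

t=0: π = [0.2500, 0.2500, 0.1250, 0.2500, 0.1250], E[r] = 0.5000, γ^t·E[r] = 0.500000, running G = 0.500000
t=1: π = [0.1875, 0.1719, 0.2188, 0.2031, 0.2188], E[r] = 0.8281, γ^t·E[r] = 0.662500, running G = 1.162500
t=2: π = [0.2051, 0.1738, 0.2285, 0.2012, 0.1914], E[r] = 0.7813, γ^t·E[r] = 0.500000, running G = 1.662500
t=3: π = [0.2073, 0.1707, 0.2283, 0.1997, 0.1941], E[r] = 0.7791, γ^t·E[r] = 0.398875, running G = 2.061375
t=4: π = [0.2070, 0.1706, 0.2287, 0.2001, 0.1936], E[r] = 0.7785, γ^t·E[r] = 0.318875, running G = 2.380250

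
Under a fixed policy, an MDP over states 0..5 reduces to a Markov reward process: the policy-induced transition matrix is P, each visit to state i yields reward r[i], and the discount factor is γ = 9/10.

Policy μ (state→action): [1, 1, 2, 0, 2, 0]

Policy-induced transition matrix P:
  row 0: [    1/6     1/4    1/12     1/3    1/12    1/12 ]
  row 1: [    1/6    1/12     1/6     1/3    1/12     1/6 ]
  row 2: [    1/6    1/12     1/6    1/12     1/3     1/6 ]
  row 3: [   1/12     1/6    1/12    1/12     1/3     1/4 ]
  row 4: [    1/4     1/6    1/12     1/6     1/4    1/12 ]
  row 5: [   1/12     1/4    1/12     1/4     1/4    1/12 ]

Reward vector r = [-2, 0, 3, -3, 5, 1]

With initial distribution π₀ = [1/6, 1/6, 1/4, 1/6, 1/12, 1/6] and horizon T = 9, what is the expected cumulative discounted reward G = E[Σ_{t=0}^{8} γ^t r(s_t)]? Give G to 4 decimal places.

t=0: π = [0.1667, 0.1667, 0.2500, 0.1667, 0.0833, 0.1667], E[r] = 0.5000, γ^t·E[r] = 0.500000, running G = 0.500000
t=1: π = [0.1458, 0.1597, 0.1181, 0.2014, 0.2292, 0.1458], E[r] = 0.7500, γ^t·E[r] = 0.675000, running G = 1.175000
t=2: π = [0.1568, 0.1678, 0.1065, 0.2031, 0.2257, 0.1400], E[r] = 0.6649, γ^t·E[r] = 0.538594, running G = 1.713594
t=3: π = [0.1569, 0.1685, 0.1062, 0.2066, 0.2217, 0.1400], E[r] = 0.6334, γ^t·E[r] = 0.461742, running G = 2.175336
t=4: π = [0.1563, 0.1685, 0.1062, 0.2065, 0.2218, 0.1407], E[r] = 0.6365, γ^t·E[r] = 0.417609, running G = 2.592945
t=5: π = [0.1562, 0.1685, 0.1062, 0.2065, 0.2219, 0.1406], E[r] = 0.6372, γ^t·E[r] = 0.376254, running G = 2.969199
t=6: π = [0.1562, 0.1685, 0.1062, 0.2065, 0.2219, 0.1406], E[r] = 0.6372, γ^t·E[r] = 0.338615, running G = 3.307814
t=7: π = [0.1562, 0.1685, 0.1062, 0.2065, 0.2219, 0.1406], E[r] = 0.6371, γ^t·E[r] = 0.304746, running G = 3.612560
t=8: π = [0.1562, 0.1685, 0.1062, 0.2065, 0.2219, 0.1406], E[r] = 0.6371, γ^t·E[r] = 0.274271, running G = 3.886831

G = 3.8868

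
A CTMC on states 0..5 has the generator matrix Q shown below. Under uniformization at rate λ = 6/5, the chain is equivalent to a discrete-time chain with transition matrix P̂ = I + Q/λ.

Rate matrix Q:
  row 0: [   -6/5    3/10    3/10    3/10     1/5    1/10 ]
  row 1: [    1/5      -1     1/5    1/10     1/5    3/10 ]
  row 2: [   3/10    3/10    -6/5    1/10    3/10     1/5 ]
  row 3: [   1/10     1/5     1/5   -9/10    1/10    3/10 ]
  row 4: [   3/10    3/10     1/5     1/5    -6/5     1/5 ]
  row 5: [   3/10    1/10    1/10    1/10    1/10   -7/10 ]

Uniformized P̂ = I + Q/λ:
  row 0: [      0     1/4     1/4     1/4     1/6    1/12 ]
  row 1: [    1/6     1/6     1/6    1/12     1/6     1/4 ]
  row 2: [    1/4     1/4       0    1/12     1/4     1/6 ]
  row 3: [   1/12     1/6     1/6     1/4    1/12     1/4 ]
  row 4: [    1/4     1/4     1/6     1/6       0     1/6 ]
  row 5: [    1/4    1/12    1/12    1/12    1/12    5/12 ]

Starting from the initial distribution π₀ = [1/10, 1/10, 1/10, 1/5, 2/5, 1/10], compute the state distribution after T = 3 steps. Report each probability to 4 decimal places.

π = [0.1701, 0.1832, 0.1371, 0.1458, 0.1240, 0.2398]

t=0: π = [0.1000, 0.1000, 0.1000, 0.2000, 0.4000, 0.1000]
t=1: π = [0.1833, 0.2083, 0.1500, 0.1667, 0.0833, 0.2083]
t=2: π = [0.1590, 0.1840, 0.1396, 0.1486, 0.1340, 0.2347]
t=3: π = [0.1701, 0.1832, 0.1371, 0.1458, 0.1240, 0.2398]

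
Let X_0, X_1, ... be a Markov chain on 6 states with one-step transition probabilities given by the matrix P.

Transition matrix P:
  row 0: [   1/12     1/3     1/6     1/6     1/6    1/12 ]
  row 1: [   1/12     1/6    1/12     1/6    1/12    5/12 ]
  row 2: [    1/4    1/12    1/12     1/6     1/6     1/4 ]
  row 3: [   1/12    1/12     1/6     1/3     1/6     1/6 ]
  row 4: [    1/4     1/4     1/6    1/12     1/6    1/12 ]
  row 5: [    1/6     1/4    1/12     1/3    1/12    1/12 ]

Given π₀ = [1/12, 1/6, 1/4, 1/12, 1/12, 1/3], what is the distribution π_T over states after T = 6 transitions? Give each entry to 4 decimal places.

t=0: π = [0.0833, 0.1667, 0.2500, 0.0833, 0.0833, 0.3333]
t=1: π = [0.1667, 0.1875, 0.1042, 0.2292, 0.1250, 0.1875]
t=2: π = [0.1372, 0.1927, 0.1267, 0.2257, 0.1354, 0.1823]
t=3: π = [0.1422, 0.1866, 0.1249, 0.2234, 0.1354, 0.1875]
t=4: π = [0.1423, 0.1883, 0.1251, 0.2239, 0.1355, 0.1850]
t=5: π = [0.1422, 0.1880, 0.1251, 0.2235, 0.1356, 0.1856]
t=6: π = [0.1422, 0.1881, 0.1251, 0.2236, 0.1355, 0.1855]

π = [0.1422, 0.1881, 0.1251, 0.2236, 0.1355, 0.1855]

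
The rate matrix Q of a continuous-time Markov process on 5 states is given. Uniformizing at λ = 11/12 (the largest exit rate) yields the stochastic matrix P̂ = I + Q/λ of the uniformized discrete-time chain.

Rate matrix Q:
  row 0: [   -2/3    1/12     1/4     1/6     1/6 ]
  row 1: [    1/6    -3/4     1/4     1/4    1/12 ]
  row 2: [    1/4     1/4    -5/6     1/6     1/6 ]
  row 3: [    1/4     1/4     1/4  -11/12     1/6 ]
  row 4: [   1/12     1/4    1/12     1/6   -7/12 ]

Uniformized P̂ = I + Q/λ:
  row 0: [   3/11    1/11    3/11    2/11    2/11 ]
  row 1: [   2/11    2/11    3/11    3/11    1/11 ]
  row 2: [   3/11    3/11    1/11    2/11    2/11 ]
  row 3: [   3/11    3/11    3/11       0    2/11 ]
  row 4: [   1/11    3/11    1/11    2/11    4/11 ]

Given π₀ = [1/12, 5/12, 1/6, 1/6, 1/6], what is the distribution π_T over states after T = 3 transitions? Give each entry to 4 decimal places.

t=0: π = [0.0833, 0.4167, 0.1667, 0.1667, 0.1667]
t=1: π = [0.2045, 0.2197, 0.2121, 0.1894, 0.1742]
t=2: π = [0.2211, 0.2156, 0.2025, 0.1674, 0.1935]
t=3: π = [0.2179, 0.2129, 0.2007, 0.1710, 0.1974]

π = [0.2179, 0.2129, 0.2007, 0.1710, 0.1974]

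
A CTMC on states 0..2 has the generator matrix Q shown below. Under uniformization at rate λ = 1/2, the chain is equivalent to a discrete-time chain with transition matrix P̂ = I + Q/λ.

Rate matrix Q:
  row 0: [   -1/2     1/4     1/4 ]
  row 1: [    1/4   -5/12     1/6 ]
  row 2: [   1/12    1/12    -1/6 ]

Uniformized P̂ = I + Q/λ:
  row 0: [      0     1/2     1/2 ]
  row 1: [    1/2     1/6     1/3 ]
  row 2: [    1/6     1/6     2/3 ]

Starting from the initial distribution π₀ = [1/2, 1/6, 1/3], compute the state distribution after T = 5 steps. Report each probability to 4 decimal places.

t=0: π = [0.5000, 0.1667, 0.3333]
t=1: π = [0.1389, 0.3333, 0.5278]
t=2: π = [0.2546, 0.2130, 0.5324]
t=3: π = [0.1952, 0.2515, 0.5532]
t=4: π = [0.2180, 0.2317, 0.5503]
t=5: π = [0.2076, 0.2393, 0.5531]

π = [0.2076, 0.2393, 0.5531]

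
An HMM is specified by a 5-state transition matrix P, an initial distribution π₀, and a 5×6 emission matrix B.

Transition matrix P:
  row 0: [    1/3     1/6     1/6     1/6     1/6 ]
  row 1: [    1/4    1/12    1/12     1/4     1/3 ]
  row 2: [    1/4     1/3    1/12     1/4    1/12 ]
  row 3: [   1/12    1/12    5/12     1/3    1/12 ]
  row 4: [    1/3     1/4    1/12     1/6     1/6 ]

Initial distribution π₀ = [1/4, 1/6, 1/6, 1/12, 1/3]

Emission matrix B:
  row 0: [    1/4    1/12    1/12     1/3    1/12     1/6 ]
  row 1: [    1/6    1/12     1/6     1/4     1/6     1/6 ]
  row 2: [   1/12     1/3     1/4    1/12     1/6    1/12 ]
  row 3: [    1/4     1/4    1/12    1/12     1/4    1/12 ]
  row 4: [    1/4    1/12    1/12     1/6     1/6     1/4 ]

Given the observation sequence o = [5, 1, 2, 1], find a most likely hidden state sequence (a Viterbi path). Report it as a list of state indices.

path = [4, 3, 2, 3]

t=0: δ = [4.167e-02, 2.778e-02, 1.389e-02, 6.944e-03, 8.333e-02]  (obs o_0=5)
t=1: δ = [2.315e-03, 1.736e-03, 2.315e-03, 3.472e-03, 1.157e-03]  ψ = [4, 4, 0, 4, 4]  (obs o_1=1)
t=2: δ = [6.430e-05, 1.286e-04, 3.617e-04, 9.645e-05, 4.823e-05]  ψ = [0, 2, 3, 3, 1]  (obs o_2=2)
t=3: δ = [7.535e-06, 1.005e-05, 1.340e-05, 2.261e-05, 3.572e-06]  ψ = [2, 2, 3, 2, 1]  (obs o_3=1)
backtrack: best end state = 3; path = [4, 3, 2, 3]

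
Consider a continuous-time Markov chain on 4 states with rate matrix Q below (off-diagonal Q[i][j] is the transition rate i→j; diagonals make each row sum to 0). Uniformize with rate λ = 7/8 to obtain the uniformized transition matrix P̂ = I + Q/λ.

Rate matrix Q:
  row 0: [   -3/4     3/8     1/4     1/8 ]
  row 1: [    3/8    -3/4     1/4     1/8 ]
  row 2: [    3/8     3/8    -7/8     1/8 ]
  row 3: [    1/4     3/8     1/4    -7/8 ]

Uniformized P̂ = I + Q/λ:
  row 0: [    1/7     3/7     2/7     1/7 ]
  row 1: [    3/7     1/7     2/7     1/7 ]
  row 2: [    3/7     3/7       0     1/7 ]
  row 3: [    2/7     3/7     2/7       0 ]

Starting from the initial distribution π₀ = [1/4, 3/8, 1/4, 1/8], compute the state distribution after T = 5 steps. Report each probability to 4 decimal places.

t=0: π = [0.2500, 0.3750, 0.2500, 0.1250]
t=1: π = [0.3393, 0.3214, 0.2143, 0.1250]
t=2: π = [0.3138, 0.3367, 0.2245, 0.1250]
t=3: π = [0.3211, 0.3324, 0.2216, 0.1250]
t=4: π = [0.3190, 0.3336, 0.2224, 0.1250]
t=5: π = [0.3196, 0.3333, 0.2222, 0.1250]

π = [0.3196, 0.3333, 0.2222, 0.1250]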